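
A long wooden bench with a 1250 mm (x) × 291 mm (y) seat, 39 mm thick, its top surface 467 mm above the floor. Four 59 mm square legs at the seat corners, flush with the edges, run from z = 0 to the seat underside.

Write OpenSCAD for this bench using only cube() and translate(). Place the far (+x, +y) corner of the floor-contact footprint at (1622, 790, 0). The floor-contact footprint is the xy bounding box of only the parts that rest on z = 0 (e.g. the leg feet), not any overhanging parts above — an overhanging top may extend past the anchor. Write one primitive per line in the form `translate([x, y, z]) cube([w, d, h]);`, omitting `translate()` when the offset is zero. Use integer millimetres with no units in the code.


translate([372, 499, 428]) cube([1250, 291, 39]);
translate([372, 499, 0]) cube([59, 59, 428]);
translate([372, 731, 0]) cube([59, 59, 428]);
translate([1563, 499, 0]) cube([59, 59, 428]);
translate([1563, 731, 0]) cube([59, 59, 428]);


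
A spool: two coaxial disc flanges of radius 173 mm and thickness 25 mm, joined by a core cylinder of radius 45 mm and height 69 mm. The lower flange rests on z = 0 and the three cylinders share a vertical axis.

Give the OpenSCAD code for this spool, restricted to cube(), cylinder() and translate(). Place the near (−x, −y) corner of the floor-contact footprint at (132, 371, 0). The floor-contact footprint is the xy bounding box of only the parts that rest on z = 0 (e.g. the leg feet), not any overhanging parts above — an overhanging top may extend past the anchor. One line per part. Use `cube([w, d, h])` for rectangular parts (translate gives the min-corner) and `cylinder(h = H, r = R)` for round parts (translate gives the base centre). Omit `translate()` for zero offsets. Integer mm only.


translate([305, 544, 0]) cylinder(h = 25, r = 173);
translate([305, 544, 25]) cylinder(h = 69, r = 45);
translate([305, 544, 94]) cylinder(h = 25, r = 173);


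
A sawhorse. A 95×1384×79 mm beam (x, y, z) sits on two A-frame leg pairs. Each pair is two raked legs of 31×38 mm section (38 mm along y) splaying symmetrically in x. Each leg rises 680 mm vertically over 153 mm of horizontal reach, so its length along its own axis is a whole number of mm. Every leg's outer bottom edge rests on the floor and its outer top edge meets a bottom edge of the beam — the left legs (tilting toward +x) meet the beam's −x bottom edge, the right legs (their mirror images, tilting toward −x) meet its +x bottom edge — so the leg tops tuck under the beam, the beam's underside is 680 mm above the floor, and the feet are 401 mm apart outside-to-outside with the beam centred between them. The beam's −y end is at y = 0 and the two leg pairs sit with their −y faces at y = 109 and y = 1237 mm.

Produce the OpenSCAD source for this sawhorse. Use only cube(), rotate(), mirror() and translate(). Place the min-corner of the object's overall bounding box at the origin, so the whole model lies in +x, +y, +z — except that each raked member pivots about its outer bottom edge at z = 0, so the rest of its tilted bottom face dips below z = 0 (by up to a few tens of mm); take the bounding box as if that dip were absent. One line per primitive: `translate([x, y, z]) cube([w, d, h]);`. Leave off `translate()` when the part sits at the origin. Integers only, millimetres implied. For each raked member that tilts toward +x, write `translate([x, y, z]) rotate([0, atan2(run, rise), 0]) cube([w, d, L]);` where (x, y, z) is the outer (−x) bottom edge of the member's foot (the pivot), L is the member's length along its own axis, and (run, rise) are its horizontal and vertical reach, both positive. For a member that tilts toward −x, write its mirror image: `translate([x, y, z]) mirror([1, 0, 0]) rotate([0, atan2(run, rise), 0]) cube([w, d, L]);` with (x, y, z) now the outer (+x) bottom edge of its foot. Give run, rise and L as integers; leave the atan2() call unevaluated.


translate([153, 0, 680]) cube([95, 1384, 79]);
translate([0, 109, 0]) rotate([0, atan2(153, 680), 0]) cube([31, 38, 697]);
translate([401, 109, 0]) mirror([1, 0, 0]) rotate([0, atan2(153, 680), 0]) cube([31, 38, 697]);
translate([0, 1237, 0]) rotate([0, atan2(153, 680), 0]) cube([31, 38, 697]);
translate([401, 1237, 0]) mirror([1, 0, 0]) rotate([0, atan2(153, 680), 0]) cube([31, 38, 697]);


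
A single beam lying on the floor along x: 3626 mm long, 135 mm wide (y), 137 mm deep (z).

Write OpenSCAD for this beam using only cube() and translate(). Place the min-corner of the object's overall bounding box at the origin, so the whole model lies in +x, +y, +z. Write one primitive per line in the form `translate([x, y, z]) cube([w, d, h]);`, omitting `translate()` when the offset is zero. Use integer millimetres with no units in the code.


cube([3626, 135, 137]);


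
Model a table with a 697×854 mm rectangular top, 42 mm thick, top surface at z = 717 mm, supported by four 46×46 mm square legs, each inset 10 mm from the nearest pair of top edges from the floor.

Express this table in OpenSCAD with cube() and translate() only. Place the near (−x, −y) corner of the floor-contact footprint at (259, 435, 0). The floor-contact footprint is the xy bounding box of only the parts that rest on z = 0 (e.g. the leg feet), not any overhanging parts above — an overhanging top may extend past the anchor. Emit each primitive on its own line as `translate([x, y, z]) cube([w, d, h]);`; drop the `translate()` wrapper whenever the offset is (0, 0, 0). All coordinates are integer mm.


translate([249, 425, 675]) cube([697, 854, 42]);
translate([259, 435, 0]) cube([46, 46, 675]);
translate([890, 435, 0]) cube([46, 46, 675]);
translate([259, 1223, 0]) cube([46, 46, 675]);
translate([890, 1223, 0]) cube([46, 46, 675]);


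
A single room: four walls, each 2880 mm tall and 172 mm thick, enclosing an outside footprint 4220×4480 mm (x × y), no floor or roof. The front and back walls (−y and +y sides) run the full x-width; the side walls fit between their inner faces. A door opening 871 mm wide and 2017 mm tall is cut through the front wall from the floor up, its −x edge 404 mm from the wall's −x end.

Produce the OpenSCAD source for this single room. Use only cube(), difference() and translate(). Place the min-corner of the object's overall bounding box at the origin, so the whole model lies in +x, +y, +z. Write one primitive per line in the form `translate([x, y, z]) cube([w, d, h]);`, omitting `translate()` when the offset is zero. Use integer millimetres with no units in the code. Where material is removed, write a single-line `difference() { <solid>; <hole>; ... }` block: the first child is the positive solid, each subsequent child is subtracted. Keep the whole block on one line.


difference() { cube([4220, 172, 2880]); translate([404, 0, 0]) cube([871, 172, 2017]); }
translate([0, 4308, 0]) cube([4220, 172, 2880]);
translate([0, 172, 0]) cube([172, 4136, 2880]);
translate([4048, 172, 0]) cube([172, 4136, 2880]);


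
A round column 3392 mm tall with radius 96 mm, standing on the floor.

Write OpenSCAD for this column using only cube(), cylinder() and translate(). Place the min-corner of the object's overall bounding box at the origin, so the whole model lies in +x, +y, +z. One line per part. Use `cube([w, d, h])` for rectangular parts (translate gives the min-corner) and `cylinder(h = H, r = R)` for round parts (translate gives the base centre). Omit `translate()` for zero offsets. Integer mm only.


translate([96, 96, 0]) cylinder(h = 3392, r = 96);


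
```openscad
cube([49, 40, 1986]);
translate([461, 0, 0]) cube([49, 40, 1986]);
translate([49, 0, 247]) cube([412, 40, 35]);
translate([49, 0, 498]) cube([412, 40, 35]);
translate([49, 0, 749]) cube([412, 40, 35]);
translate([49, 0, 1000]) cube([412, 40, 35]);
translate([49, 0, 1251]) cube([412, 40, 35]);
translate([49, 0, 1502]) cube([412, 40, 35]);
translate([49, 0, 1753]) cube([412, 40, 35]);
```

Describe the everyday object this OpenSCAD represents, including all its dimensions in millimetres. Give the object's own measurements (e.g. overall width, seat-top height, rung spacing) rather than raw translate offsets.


A straight ladder. Two 49×40 mm vertical rails, 1986 mm tall, stand 510 mm apart (outside-to-outside) with their front faces coplanar on the −y side. 7 rungs, each 40 mm deep and 35 mm tall, span between the inner faces of the rails, front faces flush with the rails. The lowest rung's underside is at z = 247 mm and rungs are spaced 251 mm apart (underside to underside).


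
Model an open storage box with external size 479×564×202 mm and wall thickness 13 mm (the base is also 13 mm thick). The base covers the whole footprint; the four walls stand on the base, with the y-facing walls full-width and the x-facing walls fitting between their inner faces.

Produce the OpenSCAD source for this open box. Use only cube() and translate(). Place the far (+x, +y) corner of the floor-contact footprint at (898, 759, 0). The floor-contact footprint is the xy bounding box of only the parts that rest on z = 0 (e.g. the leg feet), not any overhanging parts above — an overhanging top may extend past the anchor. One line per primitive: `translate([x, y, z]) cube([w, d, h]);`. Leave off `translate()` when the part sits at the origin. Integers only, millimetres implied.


translate([419, 195, 0]) cube([479, 564, 13]);
translate([419, 195, 13]) cube([479, 13, 189]);
translate([419, 746, 13]) cube([479, 13, 189]);
translate([419, 208, 13]) cube([13, 538, 189]);
translate([885, 208, 13]) cube([13, 538, 189]);


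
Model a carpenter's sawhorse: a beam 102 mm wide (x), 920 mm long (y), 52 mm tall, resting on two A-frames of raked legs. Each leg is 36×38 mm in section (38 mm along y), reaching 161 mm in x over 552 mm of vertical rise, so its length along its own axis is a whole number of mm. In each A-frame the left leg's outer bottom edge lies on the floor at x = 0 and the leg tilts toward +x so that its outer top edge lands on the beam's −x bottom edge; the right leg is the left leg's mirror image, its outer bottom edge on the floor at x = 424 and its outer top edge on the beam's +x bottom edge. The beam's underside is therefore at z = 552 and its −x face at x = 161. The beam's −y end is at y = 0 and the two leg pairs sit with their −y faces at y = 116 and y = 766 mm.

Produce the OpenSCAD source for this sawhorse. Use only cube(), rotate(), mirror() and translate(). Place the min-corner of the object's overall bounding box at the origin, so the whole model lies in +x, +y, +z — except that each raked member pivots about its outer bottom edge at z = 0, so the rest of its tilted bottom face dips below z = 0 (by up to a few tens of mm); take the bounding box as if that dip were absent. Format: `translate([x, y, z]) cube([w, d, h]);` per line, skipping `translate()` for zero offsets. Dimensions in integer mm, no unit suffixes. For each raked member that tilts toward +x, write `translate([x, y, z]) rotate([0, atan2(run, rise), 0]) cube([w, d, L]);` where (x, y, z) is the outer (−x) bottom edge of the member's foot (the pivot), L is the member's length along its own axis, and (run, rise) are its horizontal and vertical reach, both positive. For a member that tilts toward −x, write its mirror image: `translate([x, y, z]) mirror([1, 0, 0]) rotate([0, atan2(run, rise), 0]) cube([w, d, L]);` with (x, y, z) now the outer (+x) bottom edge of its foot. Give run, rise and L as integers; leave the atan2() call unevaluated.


translate([161, 0, 552]) cube([102, 920, 52]);
translate([0, 116, 0]) rotate([0, atan2(161, 552), 0]) cube([36, 38, 575]);
translate([424, 116, 0]) mirror([1, 0, 0]) rotate([0, atan2(161, 552), 0]) cube([36, 38, 575]);
translate([0, 766, 0]) rotate([0, atan2(161, 552), 0]) cube([36, 38, 575]);
translate([424, 766, 0]) mirror([1, 0, 0]) rotate([0, atan2(161, 552), 0]) cube([36, 38, 575]);


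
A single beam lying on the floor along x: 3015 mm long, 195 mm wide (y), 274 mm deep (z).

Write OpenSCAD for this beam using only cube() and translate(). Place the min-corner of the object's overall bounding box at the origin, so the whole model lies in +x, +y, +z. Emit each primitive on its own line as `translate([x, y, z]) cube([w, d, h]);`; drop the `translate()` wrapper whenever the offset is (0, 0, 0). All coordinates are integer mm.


cube([3015, 195, 274]);


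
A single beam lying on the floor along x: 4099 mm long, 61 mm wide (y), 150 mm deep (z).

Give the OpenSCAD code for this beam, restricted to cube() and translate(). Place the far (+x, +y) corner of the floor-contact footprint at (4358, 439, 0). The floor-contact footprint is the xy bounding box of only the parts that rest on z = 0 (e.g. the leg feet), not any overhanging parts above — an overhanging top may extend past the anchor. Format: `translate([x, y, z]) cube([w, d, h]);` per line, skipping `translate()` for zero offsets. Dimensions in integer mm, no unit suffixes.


translate([259, 378, 0]) cube([4099, 61, 150]);


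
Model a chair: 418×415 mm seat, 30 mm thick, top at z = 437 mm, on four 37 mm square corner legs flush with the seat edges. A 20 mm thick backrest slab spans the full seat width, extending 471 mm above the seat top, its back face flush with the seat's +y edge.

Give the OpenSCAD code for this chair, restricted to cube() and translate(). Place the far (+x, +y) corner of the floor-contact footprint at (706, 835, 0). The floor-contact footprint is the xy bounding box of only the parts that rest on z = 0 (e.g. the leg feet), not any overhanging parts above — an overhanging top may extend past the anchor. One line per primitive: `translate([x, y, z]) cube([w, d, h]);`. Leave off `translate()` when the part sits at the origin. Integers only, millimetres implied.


translate([288, 420, 407]) cube([418, 415, 30]);
translate([288, 420, 0]) cube([37, 37, 407]);
translate([669, 420, 0]) cube([37, 37, 407]);
translate([288, 798, 0]) cube([37, 37, 407]);
translate([669, 798, 0]) cube([37, 37, 407]);
translate([288, 815, 437]) cube([418, 20, 471]);


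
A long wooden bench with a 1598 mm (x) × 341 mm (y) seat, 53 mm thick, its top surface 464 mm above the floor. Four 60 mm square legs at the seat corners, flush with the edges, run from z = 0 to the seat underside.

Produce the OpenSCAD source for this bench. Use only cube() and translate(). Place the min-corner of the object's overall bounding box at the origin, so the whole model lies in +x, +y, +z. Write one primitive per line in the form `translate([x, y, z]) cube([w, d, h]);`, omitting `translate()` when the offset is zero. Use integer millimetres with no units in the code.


translate([0, 0, 411]) cube([1598, 341, 53]);
cube([60, 60, 411]);
translate([0, 281, 0]) cube([60, 60, 411]);
translate([1538, 0, 0]) cube([60, 60, 411]);
translate([1538, 281, 0]) cube([60, 60, 411]);


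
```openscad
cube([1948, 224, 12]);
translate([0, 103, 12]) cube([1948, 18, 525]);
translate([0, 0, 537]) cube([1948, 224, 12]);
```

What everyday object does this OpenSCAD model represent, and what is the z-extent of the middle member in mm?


An I-beam. The web height is 525 mm.

Two wide flanges with a thin centred web — an I-beam. Overall 549 mm minus two 12 mm flanges gives a web of 549 − 2·12 = 525 mm.


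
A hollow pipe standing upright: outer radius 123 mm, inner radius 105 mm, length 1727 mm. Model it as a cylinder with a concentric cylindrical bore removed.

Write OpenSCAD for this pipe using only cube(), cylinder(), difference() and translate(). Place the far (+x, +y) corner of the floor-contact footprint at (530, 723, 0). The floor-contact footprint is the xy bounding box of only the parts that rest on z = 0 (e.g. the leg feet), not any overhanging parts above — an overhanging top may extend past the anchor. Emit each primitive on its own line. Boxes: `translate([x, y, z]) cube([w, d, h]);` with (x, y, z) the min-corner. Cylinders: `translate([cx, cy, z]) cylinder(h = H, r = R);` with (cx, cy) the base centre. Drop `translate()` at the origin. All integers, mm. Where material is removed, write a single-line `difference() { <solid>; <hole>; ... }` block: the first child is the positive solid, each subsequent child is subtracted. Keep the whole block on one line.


difference() { translate([407, 600, 0]) cylinder(h = 1727, r = 123); translate([407, 600, 0]) cylinder(h = 1727, r = 105); }


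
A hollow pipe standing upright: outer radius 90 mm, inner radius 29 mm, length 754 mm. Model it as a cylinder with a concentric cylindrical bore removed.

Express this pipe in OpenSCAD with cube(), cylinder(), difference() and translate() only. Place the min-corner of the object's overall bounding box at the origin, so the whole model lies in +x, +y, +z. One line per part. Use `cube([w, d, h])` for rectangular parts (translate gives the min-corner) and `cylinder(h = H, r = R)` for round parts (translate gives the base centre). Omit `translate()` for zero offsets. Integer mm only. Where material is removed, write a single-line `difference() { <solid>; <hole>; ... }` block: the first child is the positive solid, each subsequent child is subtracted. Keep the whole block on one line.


difference() { translate([90, 90, 0]) cylinder(h = 754, r = 90); translate([90, 90, 0]) cylinder(h = 754, r = 29); }


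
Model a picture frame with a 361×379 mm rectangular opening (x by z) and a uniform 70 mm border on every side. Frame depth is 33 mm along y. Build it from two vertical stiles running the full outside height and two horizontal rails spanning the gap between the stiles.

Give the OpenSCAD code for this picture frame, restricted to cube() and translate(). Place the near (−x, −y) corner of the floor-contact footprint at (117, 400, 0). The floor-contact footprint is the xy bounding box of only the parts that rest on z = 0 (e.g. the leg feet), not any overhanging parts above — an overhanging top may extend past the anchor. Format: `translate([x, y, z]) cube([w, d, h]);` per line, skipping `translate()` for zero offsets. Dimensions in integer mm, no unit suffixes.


translate([117, 400, 0]) cube([70, 33, 519]);
translate([548, 400, 0]) cube([70, 33, 519]);
translate([187, 400, 0]) cube([361, 33, 70]);
translate([187, 400, 449]) cube([361, 33, 70]);


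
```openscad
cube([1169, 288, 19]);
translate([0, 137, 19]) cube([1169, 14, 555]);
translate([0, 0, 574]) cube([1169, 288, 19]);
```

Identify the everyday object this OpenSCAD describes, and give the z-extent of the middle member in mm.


An I-beam. The web height is 555 mm.

Two wide flanges with a thin centred web — an I-beam. Overall 593 mm minus two 19 mm flanges gives a web of 593 − 2·19 = 555 mm.


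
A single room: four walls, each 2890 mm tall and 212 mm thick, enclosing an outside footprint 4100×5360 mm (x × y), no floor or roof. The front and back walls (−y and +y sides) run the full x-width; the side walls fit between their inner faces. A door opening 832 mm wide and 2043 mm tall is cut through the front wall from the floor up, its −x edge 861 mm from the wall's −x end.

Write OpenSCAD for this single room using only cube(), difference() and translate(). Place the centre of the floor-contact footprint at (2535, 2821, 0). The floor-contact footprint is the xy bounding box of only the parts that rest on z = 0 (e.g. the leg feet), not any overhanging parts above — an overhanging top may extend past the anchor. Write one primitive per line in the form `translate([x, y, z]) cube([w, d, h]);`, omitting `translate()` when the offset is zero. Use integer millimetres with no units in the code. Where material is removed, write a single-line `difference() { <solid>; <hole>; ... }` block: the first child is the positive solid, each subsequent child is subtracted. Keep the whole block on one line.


difference() { translate([485, 141, 0]) cube([4100, 212, 2890]); translate([1346, 141, 0]) cube([832, 212, 2043]); }
translate([485, 5289, 0]) cube([4100, 212, 2890]);
translate([485, 353, 0]) cube([212, 4936, 2890]);
translate([4373, 353, 0]) cube([212, 4936, 2890]);


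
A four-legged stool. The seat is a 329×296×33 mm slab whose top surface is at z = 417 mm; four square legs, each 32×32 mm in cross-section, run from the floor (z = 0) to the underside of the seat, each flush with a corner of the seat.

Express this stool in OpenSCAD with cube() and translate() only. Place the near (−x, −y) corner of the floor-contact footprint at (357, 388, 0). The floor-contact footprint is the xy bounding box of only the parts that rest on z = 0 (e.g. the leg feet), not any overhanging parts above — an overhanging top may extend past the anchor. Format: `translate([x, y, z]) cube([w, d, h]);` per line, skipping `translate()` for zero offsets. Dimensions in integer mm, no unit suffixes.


translate([357, 388, 384]) cube([329, 296, 33]);
translate([357, 388, 0]) cube([32, 32, 384]);
translate([654, 388, 0]) cube([32, 32, 384]);
translate([357, 652, 0]) cube([32, 32, 384]);
translate([654, 652, 0]) cube([32, 32, 384]);


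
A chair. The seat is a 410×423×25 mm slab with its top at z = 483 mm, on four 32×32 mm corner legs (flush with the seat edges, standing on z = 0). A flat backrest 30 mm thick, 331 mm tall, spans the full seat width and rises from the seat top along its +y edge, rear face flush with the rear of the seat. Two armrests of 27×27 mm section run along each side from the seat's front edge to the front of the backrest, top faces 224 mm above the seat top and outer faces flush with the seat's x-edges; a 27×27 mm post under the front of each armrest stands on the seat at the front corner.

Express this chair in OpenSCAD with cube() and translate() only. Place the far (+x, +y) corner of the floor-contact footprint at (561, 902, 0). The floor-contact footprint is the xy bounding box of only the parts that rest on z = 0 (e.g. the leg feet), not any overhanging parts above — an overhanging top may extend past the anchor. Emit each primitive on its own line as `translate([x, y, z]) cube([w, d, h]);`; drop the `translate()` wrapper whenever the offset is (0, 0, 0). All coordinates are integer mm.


translate([151, 479, 458]) cube([410, 423, 25]);
translate([151, 479, 0]) cube([32, 32, 458]);
translate([529, 479, 0]) cube([32, 32, 458]);
translate([151, 870, 0]) cube([32, 32, 458]);
translate([529, 870, 0]) cube([32, 32, 458]);
translate([151, 872, 483]) cube([410, 30, 331]);
translate([151, 479, 680]) cube([27, 393, 27]);
translate([534, 479, 680]) cube([27, 393, 27]);
translate([151, 479, 483]) cube([27, 27, 197]);
translate([534, 479, 483]) cube([27, 27, 197]);


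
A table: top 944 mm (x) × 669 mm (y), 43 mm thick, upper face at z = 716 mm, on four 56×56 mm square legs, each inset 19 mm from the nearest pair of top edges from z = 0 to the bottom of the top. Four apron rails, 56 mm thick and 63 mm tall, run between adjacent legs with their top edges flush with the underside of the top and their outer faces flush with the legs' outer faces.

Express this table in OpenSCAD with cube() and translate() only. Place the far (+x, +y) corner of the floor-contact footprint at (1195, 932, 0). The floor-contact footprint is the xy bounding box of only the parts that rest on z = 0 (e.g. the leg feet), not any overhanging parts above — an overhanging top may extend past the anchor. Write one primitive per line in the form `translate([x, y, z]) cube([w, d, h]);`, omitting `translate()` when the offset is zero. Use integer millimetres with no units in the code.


translate([270, 282, 673]) cube([944, 669, 43]);
translate([289, 301, 0]) cube([56, 56, 673]);
translate([1139, 301, 0]) cube([56, 56, 673]);
translate([289, 876, 0]) cube([56, 56, 673]);
translate([1139, 876, 0]) cube([56, 56, 673]);
translate([345, 301, 610]) cube([794, 56, 63]);
translate([345, 876, 610]) cube([794, 56, 63]);
translate([289, 357, 610]) cube([56, 519, 63]);
translate([1139, 357, 610]) cube([56, 519, 63]);


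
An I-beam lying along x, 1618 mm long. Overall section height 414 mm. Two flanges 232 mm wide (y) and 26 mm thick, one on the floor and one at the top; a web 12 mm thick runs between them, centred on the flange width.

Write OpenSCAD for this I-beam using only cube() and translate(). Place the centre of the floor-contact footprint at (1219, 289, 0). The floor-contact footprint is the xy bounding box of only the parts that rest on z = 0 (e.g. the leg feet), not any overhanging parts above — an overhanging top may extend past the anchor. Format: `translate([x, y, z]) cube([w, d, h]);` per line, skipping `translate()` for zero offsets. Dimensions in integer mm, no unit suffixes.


translate([410, 173, 0]) cube([1618, 232, 26]);
translate([410, 283, 26]) cube([1618, 12, 362]);
translate([410, 173, 388]) cube([1618, 232, 26]);


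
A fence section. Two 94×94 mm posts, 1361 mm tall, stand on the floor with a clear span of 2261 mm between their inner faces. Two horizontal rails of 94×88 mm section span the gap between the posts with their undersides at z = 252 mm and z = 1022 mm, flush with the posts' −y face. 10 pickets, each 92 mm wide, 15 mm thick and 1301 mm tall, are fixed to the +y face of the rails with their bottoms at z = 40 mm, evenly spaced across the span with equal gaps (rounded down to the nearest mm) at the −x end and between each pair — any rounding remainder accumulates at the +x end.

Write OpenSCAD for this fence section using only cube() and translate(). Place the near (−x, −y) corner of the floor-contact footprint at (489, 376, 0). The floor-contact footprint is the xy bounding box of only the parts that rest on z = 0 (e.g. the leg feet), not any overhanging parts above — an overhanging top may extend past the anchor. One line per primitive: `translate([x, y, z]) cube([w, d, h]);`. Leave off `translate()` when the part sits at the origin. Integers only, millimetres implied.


translate([489, 376, 0]) cube([94, 94, 1361]);
translate([2844, 376, 0]) cube([94, 94, 1361]);
translate([583, 376, 252]) cube([2261, 94, 88]);
translate([583, 376, 1022]) cube([2261, 94, 88]);
translate([704, 470, 40]) cube([92, 15, 1301]);
translate([917, 470, 40]) cube([92, 15, 1301]);
translate([1130, 470, 40]) cube([92, 15, 1301]);
translate([1343, 470, 40]) cube([92, 15, 1301]);
translate([1556, 470, 40]) cube([92, 15, 1301]);
translate([1769, 470, 40]) cube([92, 15, 1301]);
translate([1982, 470, 40]) cube([92, 15, 1301]);
translate([2195, 470, 40]) cube([92, 15, 1301]);
translate([2408, 470, 40]) cube([92, 15, 1301]);
translate([2621, 470, 40]) cube([92, 15, 1301]);


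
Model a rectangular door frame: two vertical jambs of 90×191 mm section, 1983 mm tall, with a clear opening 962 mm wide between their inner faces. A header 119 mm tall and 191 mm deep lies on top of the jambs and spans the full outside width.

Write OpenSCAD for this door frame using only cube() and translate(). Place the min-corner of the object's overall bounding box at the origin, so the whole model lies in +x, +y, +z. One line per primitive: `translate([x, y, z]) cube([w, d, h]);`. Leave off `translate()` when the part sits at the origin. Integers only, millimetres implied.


cube([90, 191, 1983]);
translate([1052, 0, 0]) cube([90, 191, 1983]);
translate([0, 0, 1983]) cube([1142, 191, 119]);


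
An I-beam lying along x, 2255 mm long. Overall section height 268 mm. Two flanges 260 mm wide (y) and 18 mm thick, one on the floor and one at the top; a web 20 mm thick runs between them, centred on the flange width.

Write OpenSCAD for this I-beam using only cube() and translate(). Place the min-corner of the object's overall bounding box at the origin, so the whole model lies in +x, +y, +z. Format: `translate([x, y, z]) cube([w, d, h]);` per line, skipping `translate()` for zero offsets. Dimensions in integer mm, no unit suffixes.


cube([2255, 260, 18]);
translate([0, 120, 18]) cube([2255, 20, 232]);
translate([0, 0, 250]) cube([2255, 260, 18]);


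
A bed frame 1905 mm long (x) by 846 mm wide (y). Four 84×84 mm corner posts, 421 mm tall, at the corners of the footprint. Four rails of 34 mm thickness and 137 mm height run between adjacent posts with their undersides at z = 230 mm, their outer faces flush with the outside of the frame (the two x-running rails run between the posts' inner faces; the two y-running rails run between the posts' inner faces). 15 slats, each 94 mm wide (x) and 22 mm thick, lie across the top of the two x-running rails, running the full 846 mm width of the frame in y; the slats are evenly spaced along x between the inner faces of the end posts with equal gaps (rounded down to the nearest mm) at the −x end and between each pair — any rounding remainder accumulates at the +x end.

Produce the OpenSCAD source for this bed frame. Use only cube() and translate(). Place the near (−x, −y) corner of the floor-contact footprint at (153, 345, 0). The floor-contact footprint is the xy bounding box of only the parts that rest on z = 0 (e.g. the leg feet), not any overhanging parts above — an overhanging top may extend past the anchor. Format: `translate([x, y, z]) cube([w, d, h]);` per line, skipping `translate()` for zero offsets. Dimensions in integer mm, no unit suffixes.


translate([153, 345, 0]) cube([84, 84, 421]);
translate([153, 1107, 0]) cube([84, 84, 421]);
translate([1974, 345, 0]) cube([84, 84, 421]);
translate([1974, 1107, 0]) cube([84, 84, 421]);
translate([237, 345, 230]) cube([1737, 34, 137]);
translate([237, 1157, 230]) cube([1737, 34, 137]);
translate([153, 429, 230]) cube([34, 678, 137]);
translate([2024, 429, 230]) cube([34, 678, 137]);
translate([257, 345, 367]) cube([94, 846, 22]);
translate([371, 345, 367]) cube([94, 846, 22]);
translate([485, 345, 367]) cube([94, 846, 22]);
translate([599, 345, 367]) cube([94, 846, 22]);
translate([713, 345, 367]) cube([94, 846, 22]);
translate([827, 345, 367]) cube([94, 846, 22]);
translate([941, 345, 367]) cube([94, 846, 22]);
translate([1055, 345, 367]) cube([94, 846, 22]);
translate([1169, 345, 367]) cube([94, 846, 22]);
translate([1283, 345, 367]) cube([94, 846, 22]);
translate([1397, 345, 367]) cube([94, 846, 22]);
translate([1511, 345, 367]) cube([94, 846, 22]);
translate([1625, 345, 367]) cube([94, 846, 22]);
translate([1739, 345, 367]) cube([94, 846, 22]);
translate([1853, 345, 367]) cube([94, 846, 22]);


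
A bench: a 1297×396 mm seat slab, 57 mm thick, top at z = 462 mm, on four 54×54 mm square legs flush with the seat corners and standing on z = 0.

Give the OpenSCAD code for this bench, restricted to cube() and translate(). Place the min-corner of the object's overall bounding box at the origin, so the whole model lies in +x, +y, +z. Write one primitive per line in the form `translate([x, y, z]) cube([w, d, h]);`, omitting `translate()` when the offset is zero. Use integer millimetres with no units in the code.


// leg_h = 462 − 57 = 405
translate([0, 0, 405]) cube([1297, 396, 57]);
cube([54, 54, 405]);
translate([0, 342, 0]) cube([54, 54, 405]);
translate([1243, 0, 0]) cube([54, 54, 405]);
translate([1243, 342, 0]) cube([54, 54, 405]);


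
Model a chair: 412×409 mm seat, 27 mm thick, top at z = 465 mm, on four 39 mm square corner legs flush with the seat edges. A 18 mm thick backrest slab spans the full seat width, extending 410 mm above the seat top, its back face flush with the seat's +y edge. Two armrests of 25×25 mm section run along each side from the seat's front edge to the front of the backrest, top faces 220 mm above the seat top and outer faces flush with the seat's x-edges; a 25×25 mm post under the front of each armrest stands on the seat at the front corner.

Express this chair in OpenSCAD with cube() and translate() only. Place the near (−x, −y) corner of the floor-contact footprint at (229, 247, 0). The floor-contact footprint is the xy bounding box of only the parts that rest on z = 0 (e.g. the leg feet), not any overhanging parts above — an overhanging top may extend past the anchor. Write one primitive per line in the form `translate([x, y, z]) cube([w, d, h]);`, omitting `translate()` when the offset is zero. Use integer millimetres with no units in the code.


translate([229, 247, 438]) cube([412, 409, 27]);
translate([229, 247, 0]) cube([39, 39, 438]);
translate([602, 247, 0]) cube([39, 39, 438]);
translate([229, 617, 0]) cube([39, 39, 438]);
translate([602, 617, 0]) cube([39, 39, 438]);
translate([229, 638, 465]) cube([412, 18, 410]);
translate([229, 247, 660]) cube([25, 391, 25]);
translate([616, 247, 660]) cube([25, 391, 25]);
translate([229, 247, 465]) cube([25, 25, 195]);
translate([616, 247, 465]) cube([25, 25, 195]);


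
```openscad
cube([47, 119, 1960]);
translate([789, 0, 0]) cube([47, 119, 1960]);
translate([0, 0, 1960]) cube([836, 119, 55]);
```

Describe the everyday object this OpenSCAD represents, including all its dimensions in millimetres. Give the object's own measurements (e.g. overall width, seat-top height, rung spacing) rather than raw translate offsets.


A door frame. The clear opening is 742 mm wide and 1960 mm high. Two 47 mm wide jambs, 119 mm deep, stand either side of the opening from the floor to the top of the opening. A 55 mm thick head sits across the top of both jambs, spanning the full outside width of the frame.


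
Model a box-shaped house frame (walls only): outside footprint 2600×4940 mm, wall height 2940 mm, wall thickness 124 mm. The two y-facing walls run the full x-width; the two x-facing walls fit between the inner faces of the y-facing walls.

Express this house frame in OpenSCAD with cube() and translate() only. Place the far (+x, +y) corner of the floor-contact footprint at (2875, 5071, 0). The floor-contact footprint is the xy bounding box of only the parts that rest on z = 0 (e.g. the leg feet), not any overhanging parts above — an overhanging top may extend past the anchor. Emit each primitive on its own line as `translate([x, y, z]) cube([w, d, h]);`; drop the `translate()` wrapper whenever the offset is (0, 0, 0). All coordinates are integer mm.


translate([275, 131, 0]) cube([2600, 124, 2940]);
translate([275, 4947, 0]) cube([2600, 124, 2940]);
translate([275, 255, 0]) cube([124, 4692, 2940]);
translate([2751, 255, 0]) cube([124, 4692, 2940]);


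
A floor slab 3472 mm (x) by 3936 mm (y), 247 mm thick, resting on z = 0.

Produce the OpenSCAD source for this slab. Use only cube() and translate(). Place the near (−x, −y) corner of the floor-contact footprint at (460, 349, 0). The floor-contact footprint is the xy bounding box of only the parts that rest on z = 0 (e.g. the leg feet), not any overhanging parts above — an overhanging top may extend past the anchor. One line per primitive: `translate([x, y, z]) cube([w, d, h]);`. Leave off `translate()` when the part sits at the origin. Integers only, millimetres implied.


translate([460, 349, 0]) cube([3472, 3936, 247]);


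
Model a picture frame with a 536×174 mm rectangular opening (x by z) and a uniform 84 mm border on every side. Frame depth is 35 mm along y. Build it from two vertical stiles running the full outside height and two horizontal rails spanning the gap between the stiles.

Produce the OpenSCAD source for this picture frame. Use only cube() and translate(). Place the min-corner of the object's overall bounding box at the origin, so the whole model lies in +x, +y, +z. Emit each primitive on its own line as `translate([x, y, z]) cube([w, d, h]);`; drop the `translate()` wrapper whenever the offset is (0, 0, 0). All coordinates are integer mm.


cube([84, 35, 342]);
translate([620, 0, 0]) cube([84, 35, 342]);
translate([84, 0, 0]) cube([536, 35, 84]);
translate([84, 0, 258]) cube([536, 35, 84]);


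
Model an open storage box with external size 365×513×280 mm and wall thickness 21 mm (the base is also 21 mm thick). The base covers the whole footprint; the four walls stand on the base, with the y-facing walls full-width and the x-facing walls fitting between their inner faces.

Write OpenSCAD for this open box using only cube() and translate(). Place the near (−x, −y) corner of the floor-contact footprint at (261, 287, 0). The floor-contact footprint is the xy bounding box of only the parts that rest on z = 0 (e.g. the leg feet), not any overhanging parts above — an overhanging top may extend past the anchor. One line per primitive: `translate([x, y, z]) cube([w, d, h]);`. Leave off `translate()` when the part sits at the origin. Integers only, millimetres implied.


translate([261, 287, 0]) cube([365, 513, 21]);
translate([261, 287, 21]) cube([365, 21, 259]);
translate([261, 779, 21]) cube([365, 21, 259]);
translate([261, 308, 21]) cube([21, 471, 259]);
translate([605, 308, 21]) cube([21, 471, 259]);


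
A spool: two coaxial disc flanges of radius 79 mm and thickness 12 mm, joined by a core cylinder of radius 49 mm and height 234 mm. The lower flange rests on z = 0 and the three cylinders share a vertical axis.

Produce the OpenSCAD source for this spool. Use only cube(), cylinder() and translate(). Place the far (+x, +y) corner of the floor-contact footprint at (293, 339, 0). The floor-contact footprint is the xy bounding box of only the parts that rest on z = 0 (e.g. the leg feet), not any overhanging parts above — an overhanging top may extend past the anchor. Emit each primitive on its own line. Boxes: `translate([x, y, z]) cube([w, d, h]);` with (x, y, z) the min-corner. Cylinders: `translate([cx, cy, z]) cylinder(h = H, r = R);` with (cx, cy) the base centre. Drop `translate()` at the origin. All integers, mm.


translate([214, 260, 0]) cylinder(h = 12, r = 79);
translate([214, 260, 12]) cylinder(h = 234, r = 49);
translate([214, 260, 246]) cylinder(h = 12, r = 79);


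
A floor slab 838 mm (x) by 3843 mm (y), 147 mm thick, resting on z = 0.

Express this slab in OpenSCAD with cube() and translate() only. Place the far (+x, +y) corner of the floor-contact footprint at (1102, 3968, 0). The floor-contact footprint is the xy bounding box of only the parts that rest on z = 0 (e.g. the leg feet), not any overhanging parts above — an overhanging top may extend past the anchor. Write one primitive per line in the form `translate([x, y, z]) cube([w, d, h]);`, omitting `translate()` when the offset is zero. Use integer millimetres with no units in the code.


translate([264, 125, 0]) cube([838, 3843, 147]);


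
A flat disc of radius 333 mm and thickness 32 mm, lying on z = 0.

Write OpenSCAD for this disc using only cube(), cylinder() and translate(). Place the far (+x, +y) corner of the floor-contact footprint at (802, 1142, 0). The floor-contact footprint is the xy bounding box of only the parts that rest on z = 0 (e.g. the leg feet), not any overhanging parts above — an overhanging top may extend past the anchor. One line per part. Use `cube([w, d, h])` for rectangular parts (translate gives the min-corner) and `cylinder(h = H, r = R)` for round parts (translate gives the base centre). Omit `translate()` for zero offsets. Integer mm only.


translate([469, 809, 0]) cylinder(h = 32, r = 333);


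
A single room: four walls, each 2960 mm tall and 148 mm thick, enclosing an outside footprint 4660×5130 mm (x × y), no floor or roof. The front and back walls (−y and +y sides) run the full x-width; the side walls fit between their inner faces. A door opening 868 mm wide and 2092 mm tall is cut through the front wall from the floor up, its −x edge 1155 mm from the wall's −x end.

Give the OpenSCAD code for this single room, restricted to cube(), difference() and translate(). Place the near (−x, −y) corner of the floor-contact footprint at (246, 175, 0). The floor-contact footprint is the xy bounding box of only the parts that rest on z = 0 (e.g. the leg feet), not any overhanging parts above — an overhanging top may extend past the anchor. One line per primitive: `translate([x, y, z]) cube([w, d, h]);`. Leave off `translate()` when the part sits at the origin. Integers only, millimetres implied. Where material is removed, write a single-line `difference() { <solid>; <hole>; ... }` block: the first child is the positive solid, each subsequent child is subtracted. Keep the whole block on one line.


difference() { translate([246, 175, 0]) cube([4660, 148, 2960]); translate([1401, 175, 0]) cube([868, 148, 2092]); }
translate([246, 5157, 0]) cube([4660, 148, 2960]);
translate([246, 323, 0]) cube([148, 4834, 2960]);
translate([4758, 323, 0]) cube([148, 4834, 2960]);
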